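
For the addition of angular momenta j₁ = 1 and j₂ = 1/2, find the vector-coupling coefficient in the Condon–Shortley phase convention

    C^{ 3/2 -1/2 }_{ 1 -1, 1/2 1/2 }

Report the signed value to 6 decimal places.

triangle: 0!*2!*1!/4! = 2/24
(j±m)!: 0!*2!*1!*0!*1!*2! = 4
prefactor² = (2J+1)*Δ*N² = 4/3
  k=0: +1/(0!*0!*2!*1!*0!*0!) = 1/2
Σ = 1/2  ⇒  CG² = 4/3*1/2² = 1/3
CG = +√(1/3) = +0.577350

+0.577350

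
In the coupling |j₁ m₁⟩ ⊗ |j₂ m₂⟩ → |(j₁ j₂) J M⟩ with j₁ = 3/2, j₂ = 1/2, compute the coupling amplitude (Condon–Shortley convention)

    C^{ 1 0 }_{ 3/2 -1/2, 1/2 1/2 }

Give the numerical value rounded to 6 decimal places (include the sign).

triangle: 1!×2!×0!/4! = 2/24
(j±m)!: 1!×2!×1!×0!×1!×1! = 2
prefactor² = (2J+1)×Δ×N² = 1/2
  k=1: −1/(1!×0!×1!×0!×1!×0!) = -1
Σ = -1  ⇒  CG² = 1/2×(-1)² = 1/2
CG = −√(1/2) = -0.707107

-0.707107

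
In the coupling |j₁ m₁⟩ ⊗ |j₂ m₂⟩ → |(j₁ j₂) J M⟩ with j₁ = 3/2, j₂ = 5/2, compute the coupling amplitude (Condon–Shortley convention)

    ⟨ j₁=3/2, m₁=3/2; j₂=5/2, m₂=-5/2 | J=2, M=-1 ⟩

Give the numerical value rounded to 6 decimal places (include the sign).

+0.597614

√[5·2!1!3!/7! · 3!0!0!5!1!3!] = √(360/7)
  +(−1)^0/∏(0,2,0,0,1,3)! = 1/12  (running 1/12)
⟨..|..⟩ = √(360/7)·(1/12) = +0.597614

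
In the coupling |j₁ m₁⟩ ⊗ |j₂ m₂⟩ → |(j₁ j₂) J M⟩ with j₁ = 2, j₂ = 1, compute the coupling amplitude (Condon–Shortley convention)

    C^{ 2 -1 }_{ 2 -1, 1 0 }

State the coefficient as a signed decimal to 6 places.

-0.408248  (= −√(1/6))

triangle: 1!*3!*1!/6! = 6/720
(j±m)!: 1!*3!*1!*1!*1!*3! = 36
prefactor² = (2J+1)*Δ*N² = 3/2
  k=0: +1/(0!*1!*3!*1!*0!*0!) = 1/6
  k=1: −1/(1!*0!*2!*0!*1!*1!) = -1/2
Σ = -1/3  ⇒  CG² = 3/2*(-1/3)² = 1/6
CG = −√(1/6) = -0.408248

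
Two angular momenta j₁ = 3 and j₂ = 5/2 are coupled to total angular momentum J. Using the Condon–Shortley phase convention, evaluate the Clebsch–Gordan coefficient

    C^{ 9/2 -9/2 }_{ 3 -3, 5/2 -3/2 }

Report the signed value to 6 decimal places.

j₁+j₂−J=1  J+j₁−j₂=5  J−j₁+j₂=4  j₁+j₂+J+1=11
(j₁±m₁, j₂±m₂, J±M) = (0,6,1,4,0,9)
P² = 49766400/11
sum k=1..1:
  [1] −1/2880 = -1/2880
S = -1/2880
C² = P²·S² = 6/11 ; C = -0.738549

-0.738549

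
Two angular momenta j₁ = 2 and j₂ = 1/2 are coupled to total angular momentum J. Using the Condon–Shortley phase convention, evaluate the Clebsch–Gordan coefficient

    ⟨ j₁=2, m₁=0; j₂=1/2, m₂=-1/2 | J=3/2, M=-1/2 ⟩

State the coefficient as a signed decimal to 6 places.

j₁+j₂−J=1  J+j₁−j₂=3  J−j₁+j₂=0  j₁+j₂+J+1=5
(j₁±m₁, j₂±m₂, J±M) = (2,2,0,1,1,2)
P² = 8/5
sum k=0..0:
  [0] +1/2 = 1/2
S = 1/2
C² = P²·S² = 2/5 ; C = +0.632456

+0.632456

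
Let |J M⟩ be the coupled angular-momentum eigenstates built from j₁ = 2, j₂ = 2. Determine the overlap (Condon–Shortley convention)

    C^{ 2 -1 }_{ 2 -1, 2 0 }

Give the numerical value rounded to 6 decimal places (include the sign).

-0.267261  (= −√(1/14))

triangle: 2!·2!·2!/7! = 8/5040
(j±m)!: 1!·3!·2!·2!·1!·3! = 144
prefactor² = (2J+1)·Δ·N² = 8/7
  k=1: −1/(1!·1!·2!·1!·0!·1!) = -1/2
  k=2: +1/(2!·0!·1!·0!·1!·2!) = 1/4
Σ = -1/4  ⇒  CG² = 8/7·(-1/4)² = 1/14
CG = −√(1/14) = -0.267261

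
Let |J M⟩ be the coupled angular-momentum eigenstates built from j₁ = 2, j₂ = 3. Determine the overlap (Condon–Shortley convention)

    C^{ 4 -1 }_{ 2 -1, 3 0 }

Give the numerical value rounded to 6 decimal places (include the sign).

j₁+j₂−J=1  J+j₁−j₂=3  J−j₁+j₂=5  j₁+j₂+J+1=10
(j₁±m₁, j₂±m₂, J±M) = (1,3,3,3,3,5)
P² = 1944/7
sum k=0..1:
  [0] +1/72 = 1/72
  [1] −1/24 = -1/24
S = -1/36
C² = P²·S² = 3/14 ; C = -0.462910

−√(3/14) ≈ -0.462910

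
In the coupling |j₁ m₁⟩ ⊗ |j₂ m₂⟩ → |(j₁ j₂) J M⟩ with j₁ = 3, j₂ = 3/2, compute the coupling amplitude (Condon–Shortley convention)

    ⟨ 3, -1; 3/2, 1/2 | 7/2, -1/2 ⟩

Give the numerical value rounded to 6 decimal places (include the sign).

triangle: 1!*5!*2!/9! = 240/362880
(j±m)!: 2!*4!*2!*1!*3!*4! = 13824
prefactor² = (2J+1)*Δ*N² = 512/7
  k=0: +1/(0!*1!*4!*2!*1!*0!) = 1/48
  k=1: −1/(1!*0!*3!*1!*2!*1!) = -1/12
Σ = -1/16  ⇒  CG² = 512/7*(-1/16)² = 2/7
CG = −√(2/7) = -0.534522

-0.534522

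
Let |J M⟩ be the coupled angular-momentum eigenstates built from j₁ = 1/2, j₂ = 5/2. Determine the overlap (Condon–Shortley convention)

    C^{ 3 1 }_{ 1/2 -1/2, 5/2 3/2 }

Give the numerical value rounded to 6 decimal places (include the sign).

j₁+j₂−J=0  J+j₁−j₂=1  J−j₁+j₂=5  j₁+j₂+J+1=7
(j₁±m₁, j₂±m₂, J±M) = (0,1,4,1,4,2)
P² = 192
sum k=0..0:
  [0] +1/24 = 1/24
S = 1/24
C² = P²·S² = 1/3 ; C = +0.577350

+√(1/3) ≈ +0.577350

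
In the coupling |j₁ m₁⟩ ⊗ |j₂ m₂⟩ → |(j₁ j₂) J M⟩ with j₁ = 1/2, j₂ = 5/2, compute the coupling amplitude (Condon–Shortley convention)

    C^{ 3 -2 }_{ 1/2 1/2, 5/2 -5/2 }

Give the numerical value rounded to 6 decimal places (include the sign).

√[7·0!1!5!/7! · 1!0!0!5!1!5!] = √(2400)
  +(−1)^0/∏(0,0,0,0,1,5)! = 1/120  (running 1/120)
⟨..|..⟩ = √(2400)·(1/120) = +0.408248

+0.408248  (= +√(1/6))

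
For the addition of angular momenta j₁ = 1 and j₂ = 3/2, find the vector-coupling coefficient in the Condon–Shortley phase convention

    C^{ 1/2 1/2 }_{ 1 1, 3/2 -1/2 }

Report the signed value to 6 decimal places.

j₁+j₂−J=2  J+j₁−j₂=0  J−j₁+j₂=1  j₁+j₂+J+1=4
(j₁±m₁, j₂±m₂, J±M) = (2,0,1,2,1,0)
P² = 2/3
sum k=0..0:
  [0] +1/2 = 1/2
S = 1/2
C² = P²·S² = 1/6 ; C = +0.408248

+0.408248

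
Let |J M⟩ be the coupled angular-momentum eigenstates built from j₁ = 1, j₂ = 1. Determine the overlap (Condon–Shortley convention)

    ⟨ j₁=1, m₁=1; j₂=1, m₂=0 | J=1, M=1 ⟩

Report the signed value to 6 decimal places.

j₁+j₂−J=1  J+j₁−j₂=1  J−j₁+j₂=1  j₁+j₂+J+1=4
(j₁±m₁, j₂±m₂, J±M) = (2,0,1,1,2,0)
P² = 1/2
sum k=0..0:
  [0] +1/1 = 1
S = 1
C² = P²·S² = 1/2 ; C = +0.707107

+0.707107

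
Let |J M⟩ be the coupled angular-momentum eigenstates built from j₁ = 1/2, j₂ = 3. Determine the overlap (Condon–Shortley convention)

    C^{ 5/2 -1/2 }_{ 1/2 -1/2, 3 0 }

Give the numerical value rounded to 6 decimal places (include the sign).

√[6·1!0!5!/7! · 0!1!3!3!2!3!] = √(432/7)
  +(−1)^1/∏(1,0,0,2,0,3)! = -1/12  (running -1/12)
⟨..|..⟩ = √(432/7)·(-1/12) = -0.654654

-0.654654  (= −√(3/7))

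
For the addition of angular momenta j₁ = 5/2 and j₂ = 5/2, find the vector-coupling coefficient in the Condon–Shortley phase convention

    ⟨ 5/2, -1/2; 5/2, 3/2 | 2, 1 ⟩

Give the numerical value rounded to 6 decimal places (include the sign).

+√(1/7) ≈ +0.377964

√[5·3!2!2!/8! · 2!3!4!1!3!1!] = √(36/7)
  +(−1)^2/∏(2,1,1,2,1,0)! = 1/4  (running 1/4)
  +(−1)^3/∏(3,0,0,1,2,1)! = -1/12  (running 1/6)
⟨..|..⟩ = √(36/7)·(1/6) = +0.377964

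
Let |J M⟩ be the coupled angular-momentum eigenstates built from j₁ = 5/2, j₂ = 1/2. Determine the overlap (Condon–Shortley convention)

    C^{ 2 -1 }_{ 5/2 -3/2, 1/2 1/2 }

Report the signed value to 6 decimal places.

j₁+j₂−J=1  J+j₁−j₂=4  J−j₁+j₂=0  j₁+j₂+J+1=6
(j₁±m₁, j₂±m₂, J±M) = (1,4,1,0,1,3)
P² = 24
sum k=1..1:
  [1] −1/6 = -1/6
S = -1/6
C² = P²·S² = 2/3 ; C = -0.816497

−√(2/3) ≈ -0.816497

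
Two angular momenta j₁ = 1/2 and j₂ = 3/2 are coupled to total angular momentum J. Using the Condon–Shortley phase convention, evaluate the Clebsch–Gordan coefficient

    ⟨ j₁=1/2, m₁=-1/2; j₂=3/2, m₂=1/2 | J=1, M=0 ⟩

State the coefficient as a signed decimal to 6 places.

√[3·1!0!2!/4! · 0!1!2!1!1!1!] = √(1/2)
  +(−1)^1/∏(1,0,0,1,0,1)! = -1  (running -1)
⟨..|..⟩ = √(1/2)·(-1) = -0.707107

-0.707107  (= −√(1/2))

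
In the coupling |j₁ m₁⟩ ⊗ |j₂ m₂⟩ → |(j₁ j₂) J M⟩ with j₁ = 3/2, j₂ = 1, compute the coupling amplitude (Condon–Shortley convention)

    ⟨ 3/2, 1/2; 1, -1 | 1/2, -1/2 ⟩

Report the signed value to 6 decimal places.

+0.408248  (= +√(1/6))

triangle: 2!·1!·0!/4! = 2/24
(j±m)!: 2!·1!·0!·2!·0!·1! = 4
prefactor² = (2J+1)·Δ·N² = 2/3
  k=0: +1/(0!·2!·1!·0!·0!·0!) = 1/2
Σ = 1/2  ⇒  CG² = 2/3·1/2² = 1/6
CG = +√(1/6) = +0.408248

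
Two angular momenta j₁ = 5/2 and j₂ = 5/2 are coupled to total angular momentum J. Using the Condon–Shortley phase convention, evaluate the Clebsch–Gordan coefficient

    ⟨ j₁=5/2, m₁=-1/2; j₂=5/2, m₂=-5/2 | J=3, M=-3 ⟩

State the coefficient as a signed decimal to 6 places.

√[7·2!3!3!/9! · 2!3!0!5!0!6!] = √(1440)
  +(−1)^0/∏(0,2,3,0,0,3)! = 1/72  (running 1/72)
⟨..|..⟩ = √(1440)·(1/72) = +0.527046

+√(5/18) = +0.527046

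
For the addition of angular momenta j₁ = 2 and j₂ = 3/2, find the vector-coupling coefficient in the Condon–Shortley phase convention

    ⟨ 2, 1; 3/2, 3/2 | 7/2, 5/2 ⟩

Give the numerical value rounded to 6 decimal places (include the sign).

+0.755929

triangle: 0!·4!·3!/8! = 144/40320
(j±m)!: 3!·1!·3!·0!·6!·1! = 25920
prefactor² = (2J+1)·Δ·N² = 5184/7
  k=0: +1/(0!·0!·1!·3!·3!·0!) = 1/36
Σ = 1/36  ⇒  CG² = 5184/7·1/36² = 4/7
CG = +√(4/7) = +0.755929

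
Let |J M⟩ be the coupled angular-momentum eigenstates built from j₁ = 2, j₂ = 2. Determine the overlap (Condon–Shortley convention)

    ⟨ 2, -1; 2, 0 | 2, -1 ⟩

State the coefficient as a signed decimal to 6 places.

triangle: 2!·2!·2!/7! = 8/5040
(j±m)!: 1!·3!·2!·2!·1!·3! = 144
prefactor² = (2J+1)·Δ·N² = 8/7
  k=1: −1/(1!·1!·2!·1!·0!·1!) = -1/2
  k=2: +1/(2!·0!·1!·0!·1!·2!) = 1/4
Σ = -1/4  ⇒  CG² = 8/7·(-1/4)² = 1/14
CG = −√(1/14) = -0.267261

−√(1/14) = -0.267261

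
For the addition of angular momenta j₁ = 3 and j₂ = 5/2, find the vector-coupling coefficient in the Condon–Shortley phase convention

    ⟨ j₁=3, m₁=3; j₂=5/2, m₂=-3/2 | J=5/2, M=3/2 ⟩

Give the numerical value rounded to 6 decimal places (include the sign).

+0.617213  (= +√(8/21))

triangle: 3!×3!×2!/9! = 72/362880
(j±m)!: 6!×0!×1!×4!×4!×1! = 414720
prefactor² = (2J+1)×Δ×N² = 3456/7
  k=0: +1/(0!×3!×0!×1!×3!×1!) = 1/36
Σ = 1/36  ⇒  CG² = 3456/7×1/36² = 8/21
CG = +√(8/21) = +0.617213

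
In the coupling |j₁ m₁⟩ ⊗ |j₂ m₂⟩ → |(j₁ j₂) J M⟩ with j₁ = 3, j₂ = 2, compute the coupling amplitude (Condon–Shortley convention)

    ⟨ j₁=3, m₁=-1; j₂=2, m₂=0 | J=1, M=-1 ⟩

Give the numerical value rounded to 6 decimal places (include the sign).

+0.414039  (= +√(6/35))

triangle: 4!×2!×0!/7! = 48/5040
(j±m)!: 2!×4!×2!×2!×0!×2! = 384
prefactor² = (2J+1)×Δ×N² = 384/35
  k=2: +1/(2!×2!×2!×0!×0!×0!) = 1/8
Σ = 1/8  ⇒  CG² = 384/35×1/8² = 6/35
CG = +√(6/35) = +0.414039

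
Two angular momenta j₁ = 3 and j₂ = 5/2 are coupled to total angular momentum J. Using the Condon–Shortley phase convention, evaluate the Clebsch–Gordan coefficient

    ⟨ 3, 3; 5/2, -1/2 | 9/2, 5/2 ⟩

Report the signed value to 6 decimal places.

+0.522233

√[10·1!5!4!/11! · 6!0!2!3!7!2!] = √(691200/11)
  +(−1)^0/∏(0,1,0,2,5,2)! = 1/480  (running 1/480)
⟨..|..⟩ = √(691200/11)·(1/480) = +0.522233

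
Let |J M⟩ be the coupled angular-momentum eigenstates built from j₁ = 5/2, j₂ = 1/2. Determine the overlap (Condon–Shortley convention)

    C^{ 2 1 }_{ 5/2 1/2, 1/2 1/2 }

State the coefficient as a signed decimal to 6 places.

−√(1/3) = -0.577350

triangle: 1!×4!×0!/6! = 24/720
(j±m)!: 3!×2!×1!×0!×3!×1! = 72
prefactor² = (2J+1)×Δ×N² = 12
  k=1: −1/(1!×0!×1!×0!×3!×0!) = -1/6
Σ = -1/6  ⇒  CG² = 12×(-1/6)² = 1/3
CG = −√(1/3) = -0.577350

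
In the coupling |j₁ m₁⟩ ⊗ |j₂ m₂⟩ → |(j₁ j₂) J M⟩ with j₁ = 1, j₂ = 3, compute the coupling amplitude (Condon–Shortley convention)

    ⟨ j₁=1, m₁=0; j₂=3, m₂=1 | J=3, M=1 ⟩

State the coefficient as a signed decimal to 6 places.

√[7·1!1!5!/8! · 1!1!4!2!4!2!] = √(48)
  +(−1)^0/∏(0,1,1,4,0,1)! = 1/24  (running 1/24)
  +(−1)^1/∏(1,0,0,3,1,2)! = -1/12  (running -1/24)
⟨..|..⟩ = √(48)·(-1/24) = -0.288675

−√(1/12) = -0.288675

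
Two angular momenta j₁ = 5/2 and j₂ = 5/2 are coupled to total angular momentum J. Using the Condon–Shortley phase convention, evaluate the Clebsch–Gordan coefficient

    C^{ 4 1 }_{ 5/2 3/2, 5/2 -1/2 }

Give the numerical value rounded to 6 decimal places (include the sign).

triangle: 1!*4!*4!/10! = 576/3628800
(j±m)!: 4!*1!*2!*3!*5!*3! = 207360
prefactor² = (2J+1)*Δ*N² = 10368/35
  k=0: +1/(0!*1!*1!*2!*3!*2!) = 1/24
  k=1: −1/(1!*0!*0!*1!*4!*3!) = -1/144
Σ = 5/144  ⇒  CG² = 10368/35*5/144² = 5/14
CG = +√(5/14) = +0.597614

+√(5/14) ≈ +0.597614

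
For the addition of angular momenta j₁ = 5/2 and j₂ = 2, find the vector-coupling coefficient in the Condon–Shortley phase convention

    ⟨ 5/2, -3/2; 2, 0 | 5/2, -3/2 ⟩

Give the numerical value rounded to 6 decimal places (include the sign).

−√(1/70) ≈ -0.119523

triangle: 2!*3!*2!/8! = 24/40320
(j±m)!: 1!*4!*2!*2!*1!*4! = 2304
prefactor² = (2J+1)*Δ*N² = 288/35
  k=1: −1/(1!*1!*3!*1!*0!*1!) = -1/6
  k=2: +1/(2!*0!*2!*0!*1!*2!) = 1/8
Σ = -1/24  ⇒  CG² = 288/35*(-1/24)² = 1/70
CG = −√(1/70) = -0.119523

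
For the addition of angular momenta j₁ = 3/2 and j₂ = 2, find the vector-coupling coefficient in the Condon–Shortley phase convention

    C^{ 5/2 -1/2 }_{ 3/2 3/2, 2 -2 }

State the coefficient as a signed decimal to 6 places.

j₁+j₂−J=1  J+j₁−j₂=2  J−j₁+j₂=3  j₁+j₂+J+1=7
(j₁±m₁, j₂±m₂, J±M) = (3,0,0,4,2,3)
P² = 864/35
sum k=0..0:
  [0] +1/12 = 1/12
S = 1/12
C² = P²·S² = 6/35 ; C = +0.414039

+√(6/35) = +0.414039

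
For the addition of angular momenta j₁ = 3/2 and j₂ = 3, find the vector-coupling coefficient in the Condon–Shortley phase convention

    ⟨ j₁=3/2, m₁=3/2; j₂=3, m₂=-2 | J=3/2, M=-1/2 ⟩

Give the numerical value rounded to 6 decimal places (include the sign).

+√(2/7) = +0.534522

triangle: 3!·0!·3!/7! = 36/5040
(j±m)!: 3!·0!·1!·5!·1!·2! = 1440
prefactor² = (2J+1)·Δ·N² = 288/7
  k=0: +1/(0!·3!·0!·1!·0!·2!) = 1/12
Σ = 1/12  ⇒  CG² = 288/7·1/12² = 2/7
CG = +√(2/7) = +0.534522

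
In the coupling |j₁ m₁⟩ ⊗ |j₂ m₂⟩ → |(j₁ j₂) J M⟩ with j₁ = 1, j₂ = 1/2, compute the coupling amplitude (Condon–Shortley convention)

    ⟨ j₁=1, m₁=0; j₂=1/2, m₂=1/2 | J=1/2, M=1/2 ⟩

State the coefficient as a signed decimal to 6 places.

-0.577350  (= −√(1/3))

√[2·1!1!0!/3! · 1!1!1!0!1!0!] = √(1/3)
  +(−1)^1/∏(1,0,0,0,1,0)! = -1  (running -1)
⟨..|..⟩ = √(1/3)·(-1) = -0.577350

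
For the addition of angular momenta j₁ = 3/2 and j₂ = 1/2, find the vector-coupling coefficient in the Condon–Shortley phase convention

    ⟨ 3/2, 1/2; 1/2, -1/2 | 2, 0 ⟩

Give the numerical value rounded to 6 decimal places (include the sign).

+√(1/2) = +0.707107

j₁+j₂−J=0  J+j₁−j₂=3  J−j₁+j₂=1  j₁+j₂+J+1=5
(j₁±m₁, j₂±m₂, J±M) = (2,1,0,1,2,2)
P² = 2
sum k=0..0:
  [0] +1/2 = 1/2
S = 1/2
C² = P²·S² = 1/2 ; C = +0.707107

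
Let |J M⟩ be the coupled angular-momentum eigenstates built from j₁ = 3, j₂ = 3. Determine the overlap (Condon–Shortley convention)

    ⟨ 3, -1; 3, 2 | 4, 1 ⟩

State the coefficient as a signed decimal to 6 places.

+√(16/77) ≈ +0.455842

√[9·2!4!4!/11! · 2!4!5!1!5!3!] = √(82944/77)
  +(−1)^1/∏(1,1,3,4,1,0)! = -1/144  (running -1/144)
  +(−1)^2/∏(2,0,2,3,2,1)! = 1/48  (running 1/72)
⟨..|..⟩ = √(82944/77)·(1/72) = +0.455842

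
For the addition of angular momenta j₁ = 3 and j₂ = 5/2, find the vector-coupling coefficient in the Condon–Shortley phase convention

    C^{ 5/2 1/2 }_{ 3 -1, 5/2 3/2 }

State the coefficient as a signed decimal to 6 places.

+0.169031

√[6·3!3!2!/9! · 2!4!4!1!3!2!] = √(576/35)
  +(−1)^2/∏(2,1,2,2,1,0)! = 1/8  (running 1/8)
  +(−1)^3/∏(3,0,1,1,2,1)! = -1/12  (running 1/24)
⟨..|..⟩ = √(576/35)·(1/24) = +0.169031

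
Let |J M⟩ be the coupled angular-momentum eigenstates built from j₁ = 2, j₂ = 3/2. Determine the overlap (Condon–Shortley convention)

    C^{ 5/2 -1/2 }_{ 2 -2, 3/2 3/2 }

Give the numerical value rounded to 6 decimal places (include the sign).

−√(6/35) ≈ -0.414039

j₁+j₂−J=1  J+j₁−j₂=3  J−j₁+j₂=2  j₁+j₂+J+1=7
(j₁±m₁, j₂±m₂, J±M) = (0,4,3,0,2,3)
P² = 864/35
sum k=1..1:
  [1] −1/12 = -1/12
S = -1/12
C² = P²·S² = 6/35 ; C = -0.414039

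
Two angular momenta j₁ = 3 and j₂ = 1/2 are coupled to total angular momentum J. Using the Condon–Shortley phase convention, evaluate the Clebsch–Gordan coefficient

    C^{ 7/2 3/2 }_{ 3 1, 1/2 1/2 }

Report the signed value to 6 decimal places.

triangle: 0!×6!×1!/8! = 720/40320
(j±m)!: 4!×2!×1!×0!×5!×2! = 11520
prefactor² = (2J+1)×Δ×N² = 11520/7
  k=0: +1/(0!×0!×2!×1!×4!×0!) = 1/48
Σ = 1/48  ⇒  CG² = 11520/7×1/48² = 5/7
CG = +√(5/7) = +0.845154

+√(5/7) ≈ +0.845154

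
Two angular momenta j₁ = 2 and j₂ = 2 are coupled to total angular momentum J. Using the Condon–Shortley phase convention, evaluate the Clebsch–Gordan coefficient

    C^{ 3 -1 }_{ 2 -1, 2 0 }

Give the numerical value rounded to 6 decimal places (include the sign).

triangle: 1!·3!·3!/8! = 36/40320
(j±m)!: 1!·3!·2!·2!·2!·4! = 1152
prefactor² = (2J+1)·Δ·N² = 36/5
  k=0: +1/(0!·1!·3!·2!·0!·1!) = 1/12
  k=1: −1/(1!·0!·2!·1!·1!·2!) = -1/4
Σ = -1/6  ⇒  CG² = 36/5·(-1/6)² = 1/5
CG = −√(1/5) = -0.447214

−√(1/5) ≈ -0.447214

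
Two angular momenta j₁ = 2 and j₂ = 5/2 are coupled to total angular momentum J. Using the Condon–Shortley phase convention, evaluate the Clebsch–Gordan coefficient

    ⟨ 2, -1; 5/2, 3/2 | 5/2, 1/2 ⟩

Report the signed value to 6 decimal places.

triangle: 2!*2!*3!/8! = 24/40320
(j±m)!: 1!*3!*4!*1!*3!*2! = 1728
prefactor² = (2J+1)*Δ*N² = 216/35
  k=1: −1/(1!*1!*2!*3!*0!*0!) = -1/12
  k=2: +1/(2!*0!*1!*2!*1!*1!) = 1/4
Σ = 1/6  ⇒  CG² = 216/35*1/6² = 6/35
CG = +√(6/35) = +0.414039

+0.414039  (= +√(6/35))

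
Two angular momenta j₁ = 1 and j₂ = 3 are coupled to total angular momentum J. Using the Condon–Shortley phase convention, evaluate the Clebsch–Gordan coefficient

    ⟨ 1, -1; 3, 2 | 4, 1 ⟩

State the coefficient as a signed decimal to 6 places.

√[9·0!2!6!/9! · 0!2!5!1!5!3!] = √(43200/7)
  +(−1)^0/∏(0,0,2,5,0,1)! = 1/240  (running 1/240)
⟨..|..⟩ = √(43200/7)·(1/240) = +0.327327

+0.327327  (= +√(3/28))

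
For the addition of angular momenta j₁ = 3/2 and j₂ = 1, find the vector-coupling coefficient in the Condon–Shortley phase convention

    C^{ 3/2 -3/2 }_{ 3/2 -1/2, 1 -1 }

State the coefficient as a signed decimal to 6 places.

+√(2/5) ≈ +0.632456

√[4·1!2!1!/5! · 1!2!0!2!0!3!] = √(8/5)
  +(−1)^0/∏(0,1,2,0,0,1)! = 1/2  (running 1/2)
⟨..|..⟩ = √(8/5)·(1/2) = +0.632456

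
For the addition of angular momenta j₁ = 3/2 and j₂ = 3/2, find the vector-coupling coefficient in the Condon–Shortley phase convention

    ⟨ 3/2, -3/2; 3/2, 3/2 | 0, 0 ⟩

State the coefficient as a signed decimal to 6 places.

j₁+j₂−J=3  J+j₁−j₂=0  J−j₁+j₂=0  j₁+j₂+J+1=4
(j₁±m₁, j₂±m₂, J±M) = (0,3,3,0,0,0)
P² = 9
sum k=3..3:
  [3] −1/6 = -1/6
S = -1/6
C² = P²·S² = 1/4 ; C = -0.500000

-0.500000  (= −√(1/4))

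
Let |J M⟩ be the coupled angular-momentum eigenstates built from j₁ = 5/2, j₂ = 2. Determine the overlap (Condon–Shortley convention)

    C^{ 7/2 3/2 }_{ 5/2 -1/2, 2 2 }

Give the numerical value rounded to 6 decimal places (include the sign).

j₁+j₂−J=1  J+j₁−j₂=4  J−j₁+j₂=3  j₁+j₂+J+1=9
(j₁±m₁, j₂±m₂, J±M) = (2,3,4,0,5,2)
P² = 1536/7
sum k=1..1:
  [1] −1/24 = -1/24
S = -1/24
C² = P²·S² = 8/21 ; C = -0.617213

-0.617213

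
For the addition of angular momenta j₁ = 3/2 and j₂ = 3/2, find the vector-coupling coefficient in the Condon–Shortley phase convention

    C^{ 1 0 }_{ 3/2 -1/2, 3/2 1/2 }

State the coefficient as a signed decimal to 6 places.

√[3·2!1!1!/5! · 1!2!2!1!1!1!] = √(1/5)
  +(−1)^1/∏(1,1,1,1,0,0)! = -1  (running -1)
  +(−1)^2/∏(2,0,0,0,1,1)! = 1/2  (running -1/2)
⟨..|..⟩ = √(1/5)·(-1/2) = -0.223607

−√(1/20) ≈ -0.223607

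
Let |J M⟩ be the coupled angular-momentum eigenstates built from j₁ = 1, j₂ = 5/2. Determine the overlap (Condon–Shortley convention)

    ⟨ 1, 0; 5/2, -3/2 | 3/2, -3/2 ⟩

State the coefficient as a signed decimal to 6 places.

-0.516398  (= −√(4/15))

j₁+j₂−J=2  J+j₁−j₂=0  J−j₁+j₂=3  j₁+j₂+J+1=6
(j₁±m₁, j₂±m₂, J±M) = (1,1,1,4,0,3)
P² = 48/5
sum k=1..1:
  [1] −1/6 = -1/6
S = -1/6
C² = P²·S² = 4/15 ; C = -0.516398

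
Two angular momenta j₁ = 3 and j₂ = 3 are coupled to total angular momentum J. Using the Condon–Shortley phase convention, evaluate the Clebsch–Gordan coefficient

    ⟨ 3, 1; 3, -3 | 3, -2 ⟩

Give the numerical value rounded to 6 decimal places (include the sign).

j₁+j₂−J=3  J+j₁−j₂=3  J−j₁+j₂=3  j₁+j₂+J+1=10
(j₁±m₁, j₂±m₂, J±M) = (4,2,0,6,1,5)
P² = 1728
sum k=0..0:
  [0] +1/72 = 1/72
S = 1/72
C² = P²·S² = 1/3 ; C = +0.577350

+0.577350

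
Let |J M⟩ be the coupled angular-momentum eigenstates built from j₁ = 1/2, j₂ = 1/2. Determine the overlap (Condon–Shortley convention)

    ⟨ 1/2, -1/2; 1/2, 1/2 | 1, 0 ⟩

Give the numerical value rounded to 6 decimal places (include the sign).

+√(1/2) = +0.707107

√[3·0!1!1!/3! · 0!1!1!0!1!1!] = √(1/2)
  +(−1)^0/∏(0,0,1,1,0,0)! = 1  (running 1)
⟨..|..⟩ = √(1/2)·(1) = +0.707107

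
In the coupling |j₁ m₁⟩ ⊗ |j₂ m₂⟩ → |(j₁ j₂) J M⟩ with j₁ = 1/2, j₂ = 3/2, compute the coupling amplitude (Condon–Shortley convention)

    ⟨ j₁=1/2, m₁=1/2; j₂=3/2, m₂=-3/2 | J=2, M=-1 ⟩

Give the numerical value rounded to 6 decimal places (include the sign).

j₁+j₂−J=0  J+j₁−j₂=1  J−j₁+j₂=3  j₁+j₂+J+1=5
(j₁±m₁, j₂±m₂, J±M) = (1,0,0,3,1,3)
P² = 9
sum k=0..0:
  [0] +1/6 = 1/6
S = 1/6
C² = P²·S² = 1/4 ; C = +0.500000

+0.500000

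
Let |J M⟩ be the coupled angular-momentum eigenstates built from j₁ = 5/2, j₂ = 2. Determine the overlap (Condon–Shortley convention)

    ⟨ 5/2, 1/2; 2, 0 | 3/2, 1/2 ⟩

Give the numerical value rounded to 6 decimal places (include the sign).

triangle: 3!·2!·1!/7! = 12/5040
(j±m)!: 3!·2!·2!·2!·2!·1! = 96
prefactor² = (2J+1)·Δ·N² = 32/35
  k=1: −1/(1!·2!·1!·1!·1!·0!) = -1/2
  k=2: +1/(2!·1!·0!·0!·2!·1!) = 1/4
Σ = -1/4  ⇒  CG² = 32/35·(-1/4)² = 2/35
CG = −√(2/35) = -0.239046

−√(2/35) ≈ -0.239046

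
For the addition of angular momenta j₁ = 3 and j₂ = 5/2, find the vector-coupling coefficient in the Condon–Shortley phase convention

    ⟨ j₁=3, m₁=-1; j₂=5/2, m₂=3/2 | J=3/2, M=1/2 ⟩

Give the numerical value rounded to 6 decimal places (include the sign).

-0.483046  (= −√(7/30))

triangle: 4!*2!*1!/8! = 48/40320
(j±m)!: 2!*4!*4!*1!*2!*1! = 2304
prefactor² = (2J+1)*Δ*N² = 384/35
  k=3: −1/(3!*1!*1!*1!*1!*0!) = -1/6
  k=4: +1/(4!*0!*0!*0!*2!*1!) = 1/48
Σ = -7/48  ⇒  CG² = 384/35*(-7/48)² = 7/30
CG = −√(7/30) = -0.483046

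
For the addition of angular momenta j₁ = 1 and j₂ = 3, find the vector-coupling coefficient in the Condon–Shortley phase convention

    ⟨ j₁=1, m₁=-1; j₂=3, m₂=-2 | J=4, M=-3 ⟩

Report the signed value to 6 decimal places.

√[9·0!2!6!/9! · 0!2!1!5!1!7!] = √(43200)
  +(−1)^0/∏(0,0,2,1,0,5)! = 1/240  (running 1/240)
⟨..|..⟩ = √(43200)·(1/240) = +0.866025

+0.866025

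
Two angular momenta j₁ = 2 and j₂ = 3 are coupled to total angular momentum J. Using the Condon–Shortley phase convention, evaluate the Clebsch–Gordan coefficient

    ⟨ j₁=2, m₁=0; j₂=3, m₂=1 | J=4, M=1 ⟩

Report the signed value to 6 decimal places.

−√(3/28) ≈ -0.327327

triangle: 1!×3!×5!/10! = 720/3628800
(j±m)!: 2!×2!×4!×2!×5!×3! = 138240
prefactor² = (2J+1)×Δ×N² = 1728/7
  k=0: +1/(0!×1!×2!×4!×1!×1!) = 1/48
  k=1: −1/(1!×0!×1!×3!×2!×2!) = -1/24
Σ = -1/48  ⇒  CG² = 1728/7×(-1/48)² = 3/28
CG = −√(3/28) = -0.327327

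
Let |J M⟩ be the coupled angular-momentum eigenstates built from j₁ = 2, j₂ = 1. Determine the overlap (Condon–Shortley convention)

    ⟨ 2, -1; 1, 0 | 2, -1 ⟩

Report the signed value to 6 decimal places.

j₁+j₂−J=1  J+j₁−j₂=3  J−j₁+j₂=1  j₁+j₂+J+1=6
(j₁±m₁, j₂±m₂, J±M) = (1,3,1,1,1,3)
P² = 3/2
sum k=0..1:
  [0] +1/6 = 1/6
  [1] −1/2 = -1/2
S = -1/3
C² = P²·S² = 1/6 ; C = -0.408248

−√(1/6) ≈ -0.408248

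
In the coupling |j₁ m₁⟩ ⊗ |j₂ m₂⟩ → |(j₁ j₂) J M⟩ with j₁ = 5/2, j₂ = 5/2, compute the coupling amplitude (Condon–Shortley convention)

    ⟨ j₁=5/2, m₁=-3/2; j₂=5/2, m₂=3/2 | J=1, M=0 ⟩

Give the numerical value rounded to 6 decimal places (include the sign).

-0.358569  (= −√(9/70))

√[3·4!1!1!/7! · 1!4!4!1!1!1!] = √(288/35)
  +(−1)^3/∏(3,1,1,1,0,0)! = -1/6  (running -1/6)
  +(−1)^4/∏(4,0,0,0,1,1)! = 1/24  (running -1/8)
⟨..|..⟩ = √(288/35)·(-1/8) = -0.358569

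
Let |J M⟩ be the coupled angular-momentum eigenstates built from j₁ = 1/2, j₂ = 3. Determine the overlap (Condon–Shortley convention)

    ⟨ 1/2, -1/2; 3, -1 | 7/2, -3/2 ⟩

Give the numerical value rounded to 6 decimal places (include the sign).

triangle: 0!·1!·6!/8! = 720/40320
(j±m)!: 0!·1!·2!·4!·2!·5! = 11520
prefactor² = (2J+1)·Δ·N² = 11520/7
  k=0: +1/(0!·0!·1!·2!·0!·4!) = 1/48
Σ = 1/48  ⇒  CG² = 11520/7·1/48² = 5/7
CG = +√(5/7) = +0.845154

+0.845154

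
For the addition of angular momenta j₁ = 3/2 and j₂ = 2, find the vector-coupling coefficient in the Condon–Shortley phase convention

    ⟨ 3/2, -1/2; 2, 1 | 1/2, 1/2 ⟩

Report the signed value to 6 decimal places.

+√(3/10) ≈ +0.547723

j₁+j₂−J=3  J+j₁−j₂=0  J−j₁+j₂=1  j₁+j₂+J+1=5
(j₁±m₁, j₂±m₂, J±M) = (1,2,3,1,1,0)
P² = 6/5
sum k=2..2:
  [2] +1/2 = 1/2
S = 1/2
C² = P²·S² = 3/10 ; C = +0.547723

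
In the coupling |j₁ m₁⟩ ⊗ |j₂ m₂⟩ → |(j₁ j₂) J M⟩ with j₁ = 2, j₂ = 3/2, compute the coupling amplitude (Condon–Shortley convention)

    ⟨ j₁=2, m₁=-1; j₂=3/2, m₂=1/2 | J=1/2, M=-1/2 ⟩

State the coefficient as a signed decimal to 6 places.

+0.547723

j₁+j₂−J=3  J+j₁−j₂=1  J−j₁+j₂=0  j₁+j₂+J+1=5
(j₁±m₁, j₂±m₂, J±M) = (1,3,2,1,0,1)
P² = 6/5
sum k=2..2:
  [2] +1/2 = 1/2
S = 1/2
C² = P²·S² = 3/10 ; C = +0.547723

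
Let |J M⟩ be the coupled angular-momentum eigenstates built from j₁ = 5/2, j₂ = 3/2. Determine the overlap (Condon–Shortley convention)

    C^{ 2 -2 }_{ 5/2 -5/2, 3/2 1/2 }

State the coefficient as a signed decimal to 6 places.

triangle: 2!·3!·1!/7! = 12/5040
(j±m)!: 0!·5!·2!·1!·0!·4! = 5760
prefactor² = (2J+1)·Δ·N² = 480/7
  k=2: +1/(2!·0!·3!·0!·0!·1!) = 1/12
Σ = 1/12  ⇒  CG² = 480/7·1/12² = 10/21
CG = +√(10/21) = +0.690066

+0.690066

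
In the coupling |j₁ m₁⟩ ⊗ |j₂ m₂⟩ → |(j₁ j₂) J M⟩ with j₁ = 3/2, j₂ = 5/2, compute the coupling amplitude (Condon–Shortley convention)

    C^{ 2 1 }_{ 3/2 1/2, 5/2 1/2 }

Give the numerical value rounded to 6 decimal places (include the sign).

√[5·2!1!3!/7! · 2!1!3!2!3!1!] = √(12/7)
  +(−1)^0/∏(0,2,1,3,0,0)! = 1/12  (running 1/12)
  +(−1)^1/∏(1,1,0,2,1,1)! = -1/2  (running -5/12)
⟨..|..⟩ = √(12/7)·(-5/12) = -0.545545

-0.545545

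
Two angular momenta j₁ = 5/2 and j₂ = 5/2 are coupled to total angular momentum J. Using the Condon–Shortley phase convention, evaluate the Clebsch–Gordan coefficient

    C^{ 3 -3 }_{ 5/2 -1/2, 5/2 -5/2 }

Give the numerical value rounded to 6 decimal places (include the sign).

j₁+j₂−J=2  J+j₁−j₂=3  J−j₁+j₂=3  j₁+j₂+J+1=9
(j₁±m₁, j₂±m₂, J±M) = (2,3,0,5,0,6)
P² = 1440
sum k=0..0:
  [0] +1/72 = 1/72
S = 1/72
C² = P²·S² = 5/18 ; C = +0.527046

+√(5/18) ≈ +0.527046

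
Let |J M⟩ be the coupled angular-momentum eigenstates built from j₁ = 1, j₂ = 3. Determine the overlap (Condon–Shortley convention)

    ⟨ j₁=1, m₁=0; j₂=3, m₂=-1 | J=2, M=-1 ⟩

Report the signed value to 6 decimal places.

triangle: 2!*0!*4!/7! = 48/5040
(j±m)!: 1!*1!*2!*4!*1!*3! = 288
prefactor² = (2J+1)*Δ*N² = 96/7
  k=1: −1/(1!*1!*0!*1!*0!*3!) = -1/6
Σ = -1/6  ⇒  CG² = 96/7*(-1/6)² = 8/21
CG = −√(8/21) = -0.617213

−√(8/21) ≈ -0.617213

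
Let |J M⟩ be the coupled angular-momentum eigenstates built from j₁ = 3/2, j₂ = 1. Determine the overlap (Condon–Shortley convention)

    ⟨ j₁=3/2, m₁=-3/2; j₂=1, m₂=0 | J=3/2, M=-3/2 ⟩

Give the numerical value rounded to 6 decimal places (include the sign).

−√(3/5) ≈ -0.774597

triangle: 1!×2!×1!/5! = 2/120
(j±m)!: 0!×3!×1!×1!×0!×3! = 36
prefactor² = (2J+1)×Δ×N² = 12/5
  k=1: −1/(1!×0!×2!×0!×0!×1!) = -1/2
Σ = -1/2  ⇒  CG² = 12/5×(-1/2)² = 3/5
CG = −√(3/5) = -0.774597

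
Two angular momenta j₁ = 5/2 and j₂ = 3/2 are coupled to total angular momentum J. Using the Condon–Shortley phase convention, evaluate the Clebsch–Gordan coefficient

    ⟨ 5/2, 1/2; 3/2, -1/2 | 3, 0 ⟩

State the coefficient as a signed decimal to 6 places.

+0.447214

√[7·1!4!2!/8! · 3!2!1!2!3!3!] = √(36/5)
  +(−1)^0/∏(0,1,2,1,2,1)! = 1/4  (running 1/4)
  +(−1)^1/∏(1,0,1,0,3,2)! = -1/12  (running 1/6)
⟨..|..⟩ = √(36/5)·(1/6) = +0.447214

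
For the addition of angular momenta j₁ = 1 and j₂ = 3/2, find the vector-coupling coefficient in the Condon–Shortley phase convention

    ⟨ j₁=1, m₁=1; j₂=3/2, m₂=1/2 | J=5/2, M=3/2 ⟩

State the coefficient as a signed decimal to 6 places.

j₁+j₂−J=0  J+j₁−j₂=2  J−j₁+j₂=3  j₁+j₂+J+1=6
(j₁±m₁, j₂±m₂, J±M) = (2,0,2,1,4,1)
P² = 48/5
sum k=0..0:
  [0] +1/4 = 1/4
S = 1/4
C² = P²·S² = 3/5 ; C = +0.774597

+√(3/5) ≈ +0.774597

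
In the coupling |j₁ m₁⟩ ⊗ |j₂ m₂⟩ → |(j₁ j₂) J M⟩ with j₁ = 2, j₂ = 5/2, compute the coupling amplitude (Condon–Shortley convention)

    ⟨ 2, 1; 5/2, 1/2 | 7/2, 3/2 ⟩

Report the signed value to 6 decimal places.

+√(2/21) ≈ +0.308607

j₁+j₂−J=1  J+j₁−j₂=3  J−j₁+j₂=4  j₁+j₂+J+1=9
(j₁±m₁, j₂±m₂, J±M) = (3,1,3,2,5,2)
P² = 384/7
sum k=0..1:
  [0] +1/12 = 1/12
  [1] −1/24 = -1/24
S = 1/24
C² = P²·S² = 2/21 ; C = +0.308607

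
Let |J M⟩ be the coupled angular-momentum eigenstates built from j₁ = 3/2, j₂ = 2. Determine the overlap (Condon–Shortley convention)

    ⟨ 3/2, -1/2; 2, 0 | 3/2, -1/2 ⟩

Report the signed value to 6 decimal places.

triangle: 2!·1!·2!/6! = 4/720
(j±m)!: 1!·2!·2!·2!·1!·2! = 16
prefactor² = (2J+1)·Δ·N² = 16/45
  k=1: −1/(1!·1!·1!·1!·0!·1!) = -1
  k=2: +1/(2!·0!·0!·0!·1!·2!) = 1/4
Σ = -3/4  ⇒  CG² = 16/45·(-3/4)² = 1/5
CG = −√(1/5) = -0.447214

-0.447214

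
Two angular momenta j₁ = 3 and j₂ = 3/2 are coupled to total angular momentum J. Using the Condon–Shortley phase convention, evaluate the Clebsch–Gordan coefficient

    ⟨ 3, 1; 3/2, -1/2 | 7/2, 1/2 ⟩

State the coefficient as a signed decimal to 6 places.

triangle: 1!·5!·2!/9! = 240/362880
(j±m)!: 4!·2!·1!·2!·4!·3! = 13824
prefactor² = (2J+1)·Δ·N² = 512/7
  k=0: +1/(0!·1!·2!·1!·3!·1!) = 1/12
  k=1: −1/(1!·0!·1!·0!·4!·2!) = -1/48
Σ = 1/16  ⇒  CG² = 512/7·1/16² = 2/7
CG = +√(2/7) = +0.534522

+√(2/7) ≈ +0.534522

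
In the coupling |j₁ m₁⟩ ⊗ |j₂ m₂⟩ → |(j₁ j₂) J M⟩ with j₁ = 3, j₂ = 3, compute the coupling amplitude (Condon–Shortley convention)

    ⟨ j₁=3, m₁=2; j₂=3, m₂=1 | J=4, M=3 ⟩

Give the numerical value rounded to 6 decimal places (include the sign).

j₁+j₂−J=2  J+j₁−j₂=4  J−j₁+j₂=4  j₁+j₂+J+1=11
(j₁±m₁, j₂±m₂, J±M) = (5,1,4,2,7,1)
P² = 82944/11
sum k=0..1:
  [0] +1/288 = 1/288
  [1] −1/144 = -1/144
S = -1/288
C² = P²·S² = 1/11 ; C = -0.301511

−√(1/11) = -0.301511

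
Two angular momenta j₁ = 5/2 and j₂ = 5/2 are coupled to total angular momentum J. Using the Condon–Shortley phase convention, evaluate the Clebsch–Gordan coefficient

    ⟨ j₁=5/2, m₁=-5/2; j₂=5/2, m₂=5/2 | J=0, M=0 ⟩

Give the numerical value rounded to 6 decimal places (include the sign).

−√(1/6) = -0.408248

√[1·5!0!0!/6! · 0!5!5!0!0!0!] = √(2400)
  +(−1)^5/∏(5,0,0,0,0,0)! = -1/120  (running -1/120)
⟨..|..⟩ = √(2400)·(-1/120) = -0.408248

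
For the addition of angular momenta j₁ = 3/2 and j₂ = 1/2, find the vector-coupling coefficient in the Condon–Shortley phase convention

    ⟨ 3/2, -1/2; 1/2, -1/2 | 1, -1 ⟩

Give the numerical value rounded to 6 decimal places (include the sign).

triangle: 1!*2!*0!/4! = 2/24
(j±m)!: 1!*2!*0!*1!*0!*2! = 4
prefactor² = (2J+1)*Δ*N² = 1
  k=0: +1/(0!*1!*2!*0!*0!*0!) = 1/2
Σ = 1/2  ⇒  CG² = 1*1/2² = 1/4
CG = +√(1/4) = +0.500000

+0.500000  (= +√(1/4))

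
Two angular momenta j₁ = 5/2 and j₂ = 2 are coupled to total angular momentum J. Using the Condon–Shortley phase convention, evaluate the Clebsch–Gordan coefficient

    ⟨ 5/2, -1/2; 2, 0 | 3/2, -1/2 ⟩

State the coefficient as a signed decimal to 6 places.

+0.239046  (= +√(2/35))

j₁+j₂−J=3  J+j₁−j₂=2  J−j₁+j₂=1  j₁+j₂+J+1=7
(j₁±m₁, j₂±m₂, J±M) = (2,3,2,2,1,2)
P² = 32/35
sum k=1..2:
  [1] −1/4 = -1/4
  [2] +1/2 = 1/2
S = 1/4
C² = P²·S² = 2/35 ; C = +0.239046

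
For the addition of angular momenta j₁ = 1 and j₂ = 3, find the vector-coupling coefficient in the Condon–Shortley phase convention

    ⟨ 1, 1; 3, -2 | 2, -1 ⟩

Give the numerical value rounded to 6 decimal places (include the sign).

+0.690066

triangle: 2!×0!×4!/7! = 48/5040
(j±m)!: 2!×0!×1!×5!×1!×3! = 1440
prefactor² = (2J+1)×Δ×N² = 480/7
  k=0: +1/(0!×2!×0!×1!×0!×3!) = 1/12
Σ = 1/12  ⇒  CG² = 480/7×1/12² = 10/21
CG = +√(10/21) = +0.690066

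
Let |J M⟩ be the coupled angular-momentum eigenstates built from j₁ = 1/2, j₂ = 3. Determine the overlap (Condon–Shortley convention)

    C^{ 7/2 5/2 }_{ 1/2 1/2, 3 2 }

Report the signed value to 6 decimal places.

triangle: 0!·1!·6!/8! = 720/40320
(j±m)!: 1!·0!·5!·1!·6!·1! = 86400
prefactor² = (2J+1)·Δ·N² = 86400/7
  k=0: +1/(0!·0!·0!·5!·1!·1!) = 1/120
Σ = 1/120  ⇒  CG² = 86400/7·1/120² = 6/7
CG = +√(6/7) = +0.925820

+0.925820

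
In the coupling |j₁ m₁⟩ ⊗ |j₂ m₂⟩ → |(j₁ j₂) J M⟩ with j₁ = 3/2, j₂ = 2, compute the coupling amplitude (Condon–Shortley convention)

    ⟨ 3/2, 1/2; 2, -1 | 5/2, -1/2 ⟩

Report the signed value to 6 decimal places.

√[6·1!2!3!/7! · 2!1!1!3!2!3!] = √(72/35)
  +(−1)^0/∏(0,1,1,1,1,2)! = 1/2  (running 1/2)
  +(−1)^1/∏(1,0,0,0,2,3)! = -1/12  (running 5/12)
⟨..|..⟩ = √(72/35)·(5/12) = +0.597614

+√(5/14) ≈ +0.597614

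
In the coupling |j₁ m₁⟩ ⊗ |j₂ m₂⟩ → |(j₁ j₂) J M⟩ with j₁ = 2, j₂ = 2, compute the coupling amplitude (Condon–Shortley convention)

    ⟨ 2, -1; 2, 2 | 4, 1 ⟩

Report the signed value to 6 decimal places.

√[9·0!4!4!/9! · 1!3!4!0!5!3!] = √(10368/7)
  +(−1)^0/∏(0,0,3,4,1,0)! = 1/144  (running 1/144)
⟨..|..⟩ = √(10368/7)·(1/144) = +0.267261

+√(1/14) = +0.267261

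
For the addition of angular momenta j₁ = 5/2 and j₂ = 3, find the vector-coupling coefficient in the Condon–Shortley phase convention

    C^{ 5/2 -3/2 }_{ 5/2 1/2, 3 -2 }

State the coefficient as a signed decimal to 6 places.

-0.267261  (= −√(1/14))

j₁+j₂−J=3  J+j₁−j₂=2  J−j₁+j₂=3  j₁+j₂+J+1=9
(j₁±m₁, j₂±m₂, J±M) = (3,2,1,5,1,4)
P² = 288/7
sum k=0..1:
  [0] +1/24 = 1/24
  [1] −1/12 = -1/12
S = -1/24
C² = P²·S² = 1/14 ; C = -0.267261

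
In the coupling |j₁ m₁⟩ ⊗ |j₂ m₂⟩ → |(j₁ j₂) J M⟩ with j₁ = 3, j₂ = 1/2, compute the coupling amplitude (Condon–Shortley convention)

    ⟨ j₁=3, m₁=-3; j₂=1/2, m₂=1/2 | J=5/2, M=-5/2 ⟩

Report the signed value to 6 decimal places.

−√(6/7) ≈ -0.925820

triangle: 1!·5!·0!/7! = 120/5040
(j±m)!: 0!·6!·1!·0!·0!·5! = 86400
prefactor² = (2J+1)·Δ·N² = 86400/7
  k=1: −1/(1!·0!·5!·0!·0!·0!) = -1/120
Σ = -1/120  ⇒  CG² = 86400/7·(-1/120)² = 6/7
CG = −√(6/7) = -0.925820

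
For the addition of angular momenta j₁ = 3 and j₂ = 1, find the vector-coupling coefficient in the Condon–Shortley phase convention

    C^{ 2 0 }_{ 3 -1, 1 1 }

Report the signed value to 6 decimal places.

triangle: 2!·4!·0!/7! = 48/5040
(j±m)!: 2!·4!·2!·0!·2!·2! = 384
prefactor² = (2J+1)·Δ·N² = 128/7
  k=2: +1/(2!·0!·2!·0!·2!·0!) = 1/8
Σ = 1/8  ⇒  CG² = 128/7·1/8² = 2/7
CG = +√(2/7) = +0.534522

+0.534522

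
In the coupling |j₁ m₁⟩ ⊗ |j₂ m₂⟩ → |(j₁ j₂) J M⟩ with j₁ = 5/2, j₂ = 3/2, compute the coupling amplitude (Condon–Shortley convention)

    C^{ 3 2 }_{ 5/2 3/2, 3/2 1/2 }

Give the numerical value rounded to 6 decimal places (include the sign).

+√(1/12) ≈ +0.288675

√[7·1!4!2!/8! · 4!1!2!1!5!1!] = √(48)
  +(−1)^0/∏(0,1,1,2,3,0)! = 1/12  (running 1/12)
  +(−1)^1/∏(1,0,0,1,4,1)! = -1/24  (running 1/24)
⟨..|..⟩ = √(48)·(1/24) = +0.288675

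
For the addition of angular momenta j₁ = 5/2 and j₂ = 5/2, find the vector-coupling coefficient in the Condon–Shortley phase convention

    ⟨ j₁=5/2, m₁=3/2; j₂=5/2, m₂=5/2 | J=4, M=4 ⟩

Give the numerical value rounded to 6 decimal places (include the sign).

√[9·1!4!4!/10! · 4!1!5!0!8!0!] = √(165888)
  +(−1)^1/∏(1,0,0,4,4,0)! = -1/576  (running -1/576)
⟨..|..⟩ = √(165888)·(-1/576) = -0.707107

-0.707107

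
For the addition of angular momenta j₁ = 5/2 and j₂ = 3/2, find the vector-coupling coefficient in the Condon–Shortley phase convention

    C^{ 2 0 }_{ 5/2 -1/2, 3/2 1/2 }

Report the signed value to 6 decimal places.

−√(1/14) ≈ -0.267261

j₁+j₂−J=2  J+j₁−j₂=3  J−j₁+j₂=1  j₁+j₂+J+1=7
(j₁±m₁, j₂±m₂, J±M) = (2,3,2,1,2,2)
P² = 8/7
sum k=1..2:
  [1] −1/2 = -1/2
  [2] +1/4 = 1/4
S = -1/4
C² = P²·S² = 1/14 ; C = -0.267261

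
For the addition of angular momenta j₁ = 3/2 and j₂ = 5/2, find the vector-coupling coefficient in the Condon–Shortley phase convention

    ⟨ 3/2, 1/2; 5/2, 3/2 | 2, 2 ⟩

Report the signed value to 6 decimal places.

−√(8/21) ≈ -0.617213

j₁+j₂−J=2  J+j₁−j₂=1  J−j₁+j₂=3  j₁+j₂+J+1=7
(j₁±m₁, j₂±m₂, J±M) = (2,1,4,1,4,0)
P² = 96/7
sum k=1..1:
  [1] −1/6 = -1/6
S = -1/6
C² = P²·S² = 8/21 ; C = -0.617213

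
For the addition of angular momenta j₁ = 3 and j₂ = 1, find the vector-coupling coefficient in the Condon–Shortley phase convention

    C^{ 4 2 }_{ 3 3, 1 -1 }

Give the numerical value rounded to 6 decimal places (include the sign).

√[9·0!6!2!/9! · 6!0!0!2!6!2!] = √(518400/7)
  +(−1)^0/∏(0,0,0,0,6,2)! = 1/1440  (running 1/1440)
⟨..|..⟩ = √(518400/7)·(1/1440) = +0.188982

+√(1/28) ≈ +0.188982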